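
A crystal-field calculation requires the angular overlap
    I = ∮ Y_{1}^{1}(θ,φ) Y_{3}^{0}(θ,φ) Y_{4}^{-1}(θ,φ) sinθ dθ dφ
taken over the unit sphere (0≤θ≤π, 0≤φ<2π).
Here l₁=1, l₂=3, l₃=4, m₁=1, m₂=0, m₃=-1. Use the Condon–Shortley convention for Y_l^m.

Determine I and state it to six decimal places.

Checks pass: Σm=0; 8 even; l₃=4∈[2,4].
(2·1+1)(2·3+1)(2·4+1) = 189
Δ: 0! 2! 6! / 9! → 1/252
sum: t=0:+1/36 = 1/36
3j²(1 3 4; 0 0 0) = Δ·Π!·Σ² = 4/63  (sign +1)
sum: t=0:+1/72 = 1/72
3j²(1 3 4; 1 0 -1) = Δ·Π!·Σ² = 5/126  (sign -1)
combine: 4πI² = 189·4/63·5/126 = 10/21
take √, sign -1: I = -0.19466390

-0.194664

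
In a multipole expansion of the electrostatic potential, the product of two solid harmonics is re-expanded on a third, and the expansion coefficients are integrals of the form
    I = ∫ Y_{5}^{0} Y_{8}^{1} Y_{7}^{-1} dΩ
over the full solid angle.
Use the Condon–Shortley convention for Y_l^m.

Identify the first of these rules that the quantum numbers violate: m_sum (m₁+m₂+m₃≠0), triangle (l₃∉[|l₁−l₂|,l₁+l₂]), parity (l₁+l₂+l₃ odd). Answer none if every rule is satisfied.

none

Σmᵢ = 0  ✓
l₃∈[|l₁−l₂|,l₁+l₂]=[3,13], have l₃=7  ✓
Σlᵢ = 20 ⇒ even  ✓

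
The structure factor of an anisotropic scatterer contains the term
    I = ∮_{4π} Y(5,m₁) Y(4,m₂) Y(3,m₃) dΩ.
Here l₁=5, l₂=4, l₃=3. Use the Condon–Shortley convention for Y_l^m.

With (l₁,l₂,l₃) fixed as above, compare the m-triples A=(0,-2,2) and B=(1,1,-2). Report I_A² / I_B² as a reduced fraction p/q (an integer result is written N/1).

Shared (l₁,l₂,l₃)=(5,4,3): N and (l;000)² cancel in I_A²/I_B².
A: Δ = 6!·4!·2!/13! = 1/180180; Racah Σ t=1..2: t=1:−1/2880 t=2:+1/576 = 1/720; ⇒ 3j(5 4 3; 0 -2 2)² = 80/3003, sgn -1
B: Δ = 6!·4!·2!/13! = 1/180180; Racah Σ t=3..4: t=3:−1/432 t=4:+1/1152 = -5/3456; ⇒ 3j(5 4 3; 1 1 -2)² = 625/36036, sgn +1
I_A²/I_B² = (80/3003)/(625/36036) = 192/125

192/125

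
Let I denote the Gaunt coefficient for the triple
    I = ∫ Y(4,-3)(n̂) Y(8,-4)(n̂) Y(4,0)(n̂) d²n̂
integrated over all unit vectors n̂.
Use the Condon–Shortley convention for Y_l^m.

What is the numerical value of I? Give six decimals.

m-sum = -3 − 4 + 0 = -7 ≠ 0 ⇒ I = 0

0.000000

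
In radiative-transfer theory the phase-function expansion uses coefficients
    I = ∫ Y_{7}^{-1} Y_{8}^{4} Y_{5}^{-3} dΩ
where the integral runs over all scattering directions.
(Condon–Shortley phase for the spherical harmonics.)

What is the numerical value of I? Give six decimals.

Rules hold: Σm=0, L=20 even, 1≤5≤15.
N = 15·17·11 = 2805
Δ = 10!·4!·6!/21! = 1/814773960
Racah Σ t=3..7: t=3:−1/87091200 t=4:+1/4976640 t=5:−1/2073600 t=6:+1/4976640 t=7:−1/87091200 = -1/9676800
⇒ 3j(7 8 5; 0 0 0)² = 360/46189, sgn +1
Racah Σ t=6..8: t=6:+1/49766400 t=7:−1/21772800 t=8:+1/92897280 = -1/66355200
⇒ 3j(7 8 5; -1 4 -3)² = 63/8398, sgn -1
4πI² = N·(3j₀)²·(3jₘ)² = 170100/1037153
I = -1·√(0.164007/4π) = -0.11424200

-0.114242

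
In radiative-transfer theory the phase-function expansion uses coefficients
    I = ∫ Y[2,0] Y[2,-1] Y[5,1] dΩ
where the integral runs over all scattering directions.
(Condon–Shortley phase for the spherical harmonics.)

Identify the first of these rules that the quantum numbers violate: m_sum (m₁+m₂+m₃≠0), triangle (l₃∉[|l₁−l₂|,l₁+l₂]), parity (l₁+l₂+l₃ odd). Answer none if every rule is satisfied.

m₁+m₂+m₃ = 0 − 1 + 1 = 0  ✓
triangle: |2−2|=0 ≤ l₃=5 ≤ 2+2=4  ✗
parity: l₁+l₂+l₃ = 9 is odd

triangle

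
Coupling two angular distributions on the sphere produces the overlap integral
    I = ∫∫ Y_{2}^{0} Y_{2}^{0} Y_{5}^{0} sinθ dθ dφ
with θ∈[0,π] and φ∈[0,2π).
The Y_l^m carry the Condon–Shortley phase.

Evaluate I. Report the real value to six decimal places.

l₃=5 ∉ [0,4] — triangle fails ⇒ I = 0

0.000000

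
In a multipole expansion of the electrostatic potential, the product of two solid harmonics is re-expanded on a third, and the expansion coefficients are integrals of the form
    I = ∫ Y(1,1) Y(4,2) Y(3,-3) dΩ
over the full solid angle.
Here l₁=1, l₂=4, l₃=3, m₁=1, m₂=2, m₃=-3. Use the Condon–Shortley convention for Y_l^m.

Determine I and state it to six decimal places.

m-sum 0 ✓  L=8 even ✓  3≤3≤5 ✓
Π(2lᵢ+1) = 3×9×7 = 189
triangle coeff Δ(1,4,3) = 1/252
Σ_t [1,1]: t=1:−1/36 = -1/36
(3j)²=4/63 [(1 4 3; 0 0 0)], sign=+1
Σ_t [0,0]: t=0:+1/1440 = 1/1440
(3j)²=1/252 [(1 4 3; 1 2 -3)], sign=+1
⇒ 4πI² = 1/21
I = (+1)√(1/21/(4π)) = 0.06155813

0.061558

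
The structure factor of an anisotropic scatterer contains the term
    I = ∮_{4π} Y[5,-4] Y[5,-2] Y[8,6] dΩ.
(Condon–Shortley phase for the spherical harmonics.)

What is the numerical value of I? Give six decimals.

-0.023187

Rules hold: Σm=0, L=18 even, 0≤8≤10.
N = 11·11·17 = 2057
Δ = 2!·8!·8!/19! = 1/37413090
Racah Σ t=0..2: t=0:+1/1036800 t=1:−1/331776 t=2:+1/1036800 = -1/921600
⇒ 3j(5 5 8; 0 0 0)² = 490/46189, sgn -1
Racah Σ t=1..2: t=1:−1/58060800 t=2:+1/50803200 = 1/406425600
⇒ 3j(5 5 8; -4 -2 6)² = 1/3230, sgn +1
4πI² = N·(3j₀)²·(3jₘ)² = 539/79781
I = -1·√(0.00675599/4π) = -0.02318674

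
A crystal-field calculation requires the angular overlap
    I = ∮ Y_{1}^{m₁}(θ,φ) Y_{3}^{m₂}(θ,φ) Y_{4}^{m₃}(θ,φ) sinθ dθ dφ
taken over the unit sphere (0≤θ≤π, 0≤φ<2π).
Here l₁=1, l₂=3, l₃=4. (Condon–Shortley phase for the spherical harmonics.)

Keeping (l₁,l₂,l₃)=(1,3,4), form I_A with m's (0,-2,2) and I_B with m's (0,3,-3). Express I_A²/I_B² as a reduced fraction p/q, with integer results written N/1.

l's match ⇒ only the (l;m) 3-j factors differ between A and B.
A: triangle coeff Δ(1,3,4) = 1/252; Σ_t [0,0]: t=0:+1/120 = 1/120; (3j)²=1/21 [(1 3 4; 0 -2 2)], sign=+1
B: triangle coeff Δ(1,3,4) = 1/252; Σ_t [0,0]: t=0:+1/720 = 1/720; (3j)²=1/36 [(1 3 4; 0 3 -3)], sign=-1
I_A²/I_B² = (1/21)/(1/36) = 12/7

12/7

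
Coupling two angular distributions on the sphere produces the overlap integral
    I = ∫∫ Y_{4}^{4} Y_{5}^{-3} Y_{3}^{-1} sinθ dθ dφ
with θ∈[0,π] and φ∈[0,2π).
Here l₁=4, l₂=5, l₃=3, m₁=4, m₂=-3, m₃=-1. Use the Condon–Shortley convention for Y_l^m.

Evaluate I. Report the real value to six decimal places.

Rules hold: Σm=0, L=12 even, 1≤3≤9.
N = 9·11·7 = 693
Δ = 6!·2!·4!/13! = 1/180180
Racah Σ t=2..4: t=2:+1/576 t=3:−1/144 t=4:+1/576 = -1/288
⇒ 3j(4 5 3; 0 0 0)² = 20/1001, sgn +1
Racah Σ t=0..0: t=0:+1/5760 = 1/5760
⇒ 3j(4 5 3; 4 -3 -1)² = 56/2145, sgn +1
4πI² = N·(3j₀)²·(3jₘ)² = 672/1859
I = +1·√(0.361485/4π) = 0.16960553

0.169606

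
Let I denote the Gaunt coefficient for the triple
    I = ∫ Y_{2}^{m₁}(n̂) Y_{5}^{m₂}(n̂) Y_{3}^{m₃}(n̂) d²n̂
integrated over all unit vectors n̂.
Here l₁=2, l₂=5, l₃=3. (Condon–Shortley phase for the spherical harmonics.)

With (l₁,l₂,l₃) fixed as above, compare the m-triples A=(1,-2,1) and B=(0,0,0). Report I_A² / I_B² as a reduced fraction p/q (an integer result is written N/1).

Same 2,5,3: normalisation and zero-m 3j drop out of the ratio.
A: Δ: 4! 0! 6! / 11! → 1/2310; sum: t=1:−1/288 = -1/288; 3j²(2 5 3; 1 -2 1) = Δ·Π!·Σ² = 1/22  (sign -1)
B: Δ: 4! 0! 6! / 11! → 1/2310; sum: t=2:+1/144 = 1/144; 3j²(2 5 3; 0 0 0) = Δ·Π!·Σ² = 10/231  (sign -1)
I_A²/I_B² = (1/22)/(10/231) = 21/20

21/20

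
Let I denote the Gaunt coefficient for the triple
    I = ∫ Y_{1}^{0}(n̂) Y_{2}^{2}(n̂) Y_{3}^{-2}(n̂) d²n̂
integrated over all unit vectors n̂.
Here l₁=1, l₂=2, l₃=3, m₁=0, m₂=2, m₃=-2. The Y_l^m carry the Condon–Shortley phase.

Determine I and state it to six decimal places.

0.184674

m-sum 0 ✓  L=6 even ✓  1≤3≤3 ✓
Π(2lᵢ+1) = 3×5×7 = 105
triangle coeff Δ(1,2,3) = 1/105
Σ_t [0,0]: t=0:+1/4 = 1/4
(3j)²=3/35 [(1 2 3; 0 0 0)], sign=-1
Σ_t [0,0]: t=0:+1/24 = 1/24
(3j)²=1/21 [(1 2 3; 0 2 -2)], sign=-1
⇒ 4πI² = 3/7
I = (+1)√(3/7/(4π)) = 0.18467439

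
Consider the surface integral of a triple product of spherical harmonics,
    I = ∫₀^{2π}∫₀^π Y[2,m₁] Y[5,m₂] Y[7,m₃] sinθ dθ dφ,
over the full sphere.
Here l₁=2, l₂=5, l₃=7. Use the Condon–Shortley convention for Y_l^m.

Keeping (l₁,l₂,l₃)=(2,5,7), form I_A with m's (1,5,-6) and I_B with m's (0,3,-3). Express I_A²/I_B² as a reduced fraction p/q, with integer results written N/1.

143/135

Same 2,5,7: normalisation and zero-m 3j drop out of the ratio.
A: Δ: 0! 4! 10! / 15! → 1/15015; sum: t=0:+1/21772800 = 1/21772800; 3j²(2 5 7; 1 5 -6) = Δ·Π!·Σ² = 2/105  (sign -1)
B: Δ: 0! 4! 10! / 15! → 1/15015; sum: t=0:+1/322560 = 1/322560; 3j²(2 5 7; 0 3 -3) = Δ·Π!·Σ² = 18/1001  (sign +1)
I_A²/I_B² = (2/105)/(18/1001) = 143/135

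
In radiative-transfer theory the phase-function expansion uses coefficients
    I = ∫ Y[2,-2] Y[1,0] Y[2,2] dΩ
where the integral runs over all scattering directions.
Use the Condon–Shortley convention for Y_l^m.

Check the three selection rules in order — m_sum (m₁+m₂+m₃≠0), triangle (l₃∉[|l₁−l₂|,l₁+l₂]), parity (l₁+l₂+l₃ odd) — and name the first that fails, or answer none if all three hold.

Σmᵢ = 0  ✓
l₃∈[|l₁−l₂|,l₁+l₂]=[1,3], have l₃=2  ✓
Σlᵢ = 5 ⇒ odd  ✗

parity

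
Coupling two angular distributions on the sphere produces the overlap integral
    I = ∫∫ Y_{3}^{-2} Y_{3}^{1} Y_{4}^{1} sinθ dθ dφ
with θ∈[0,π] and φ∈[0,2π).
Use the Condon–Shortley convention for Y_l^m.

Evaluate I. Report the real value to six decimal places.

0.145070

m-sum 0 ✓  L=10 even ✓  0≤4≤6 ✓
Π(2lᵢ+1) = 7×7×9 = 441
triangle coeff Δ(3,3,4) = 1/34650
Σ_t [0,2]: t=0:+1/72 t=1:−1/16 t=2:+1/72 = -5/144
(3j)²=2/77 [(3 3 4; 0 0 0)], sign=-1
Σ_t [1,2]: t=1:−1/144 t=2:+1/48 = 1/72
(3j)²=16/693 [(3 3 4; -2 1 1)], sign=-1
⇒ 4πI² = 32/121
I = (+1)√(32/121/(4π)) = 0.14506992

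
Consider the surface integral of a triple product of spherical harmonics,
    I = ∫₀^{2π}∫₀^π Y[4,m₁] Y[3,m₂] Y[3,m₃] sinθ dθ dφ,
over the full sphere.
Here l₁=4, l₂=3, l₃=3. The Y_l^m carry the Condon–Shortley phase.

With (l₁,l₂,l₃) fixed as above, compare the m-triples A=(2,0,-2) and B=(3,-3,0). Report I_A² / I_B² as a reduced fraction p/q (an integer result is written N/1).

l's match ⇒ only the (l;m) 3-j factors differ between A and B.
A: triangle coeff Δ(4,3,3) = 1/34650; Σ_t [1,2]: t=1:−1/72 t=2:+1/96 = -1/288; (3j)²=1/462 [(4 3 3; 2 0 -2)], sign=+1
B: triangle coeff Δ(4,3,3) = 1/34650; Σ_t [0,0]: t=0:+1/288 = 1/288; (3j)²=1/22 [(4 3 3; 3 -3 0)], sign=-1
I_A²/I_B² = (1/462)/(1/22) = 1/21

1/21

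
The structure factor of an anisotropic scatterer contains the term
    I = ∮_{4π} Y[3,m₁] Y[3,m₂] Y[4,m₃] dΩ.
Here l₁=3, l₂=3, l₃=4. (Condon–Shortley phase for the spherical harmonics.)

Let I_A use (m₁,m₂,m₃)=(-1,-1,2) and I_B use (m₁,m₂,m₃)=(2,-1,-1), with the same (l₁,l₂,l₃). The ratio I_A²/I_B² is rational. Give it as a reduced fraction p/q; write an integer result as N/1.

5/4

Same 3,3,4: normalisation and zero-m 3j drop out of the ratio.
A: Δ: 2! 4! 4! / 11! → 1/34650; sum: t=0:+1/192 t=1:−1/36 t=2:+1/192 = -5/288; 3j²(3 3 4; -1 -1 2) = Δ·Π!·Σ² = 20/693  (sign -1)
B: Δ: 2! 4! 4! / 11! → 1/34650; sum: t=0:+1/48 t=1:−1/144 = 1/72; 3j²(3 3 4; 2 -1 -1) = Δ·Π!·Σ² = 16/693  (sign -1)
I_A²/I_B² = (20/693)/(16/693) = 5/4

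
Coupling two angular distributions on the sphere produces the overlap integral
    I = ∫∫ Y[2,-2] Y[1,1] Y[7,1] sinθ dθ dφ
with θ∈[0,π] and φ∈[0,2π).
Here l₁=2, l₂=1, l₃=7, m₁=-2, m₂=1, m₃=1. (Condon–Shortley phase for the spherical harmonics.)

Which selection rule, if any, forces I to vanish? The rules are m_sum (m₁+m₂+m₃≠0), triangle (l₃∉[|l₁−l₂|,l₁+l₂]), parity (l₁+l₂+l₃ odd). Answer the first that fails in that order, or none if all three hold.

triangle

m₁+m₂+m₃ = -2 + 1 + 1 = 0  ✓
triangle: |2−1|=1 ≤ l₃=7 ≤ 2+1=3  ✗
parity: l₁+l₂+l₃ = 10 is even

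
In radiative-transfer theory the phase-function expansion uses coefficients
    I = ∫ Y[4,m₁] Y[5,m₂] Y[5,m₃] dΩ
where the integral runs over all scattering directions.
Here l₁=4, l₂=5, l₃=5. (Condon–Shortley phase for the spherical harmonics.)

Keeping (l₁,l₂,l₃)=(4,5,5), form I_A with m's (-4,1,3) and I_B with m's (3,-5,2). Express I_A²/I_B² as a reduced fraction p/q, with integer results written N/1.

Shared (l₁,l₂,l₃)=(4,5,5): N and (l;000)² cancel in I_A²/I_B².
A: Δ = 4!·4!·6!/15! = 1/3153150; Racah Σ t=4..4: t=4:+1/27648 = 1/27648; ⇒ 3j(4 5 5; -4 1 3)² = 10/429, sgn +1
B: Δ = 4!·4!·6!/15! = 1/3153150; Racah Σ t=0..0: t=0:+1/103680 = 1/103680; ⇒ 3j(4 5 5; 3 -5 2)² = 7/429, sgn -1
I_A²/I_B² = (10/429)/(7/429) = 10/7

10/7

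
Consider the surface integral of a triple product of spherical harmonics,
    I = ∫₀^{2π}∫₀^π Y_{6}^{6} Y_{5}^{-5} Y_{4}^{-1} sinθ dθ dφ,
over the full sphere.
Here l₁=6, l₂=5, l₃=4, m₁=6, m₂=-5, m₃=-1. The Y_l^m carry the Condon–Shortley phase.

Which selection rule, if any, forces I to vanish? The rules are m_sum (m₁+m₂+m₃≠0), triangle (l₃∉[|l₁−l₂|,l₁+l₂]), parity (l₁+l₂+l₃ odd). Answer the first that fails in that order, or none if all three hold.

parity

azimuthal sum: 6 − 5 − 1 = 0  ✓
1 ≤ 4 ≤ 11 (triangle on l)  ✓
L = 6 + 5 + 4 = 15 (odd)  ✗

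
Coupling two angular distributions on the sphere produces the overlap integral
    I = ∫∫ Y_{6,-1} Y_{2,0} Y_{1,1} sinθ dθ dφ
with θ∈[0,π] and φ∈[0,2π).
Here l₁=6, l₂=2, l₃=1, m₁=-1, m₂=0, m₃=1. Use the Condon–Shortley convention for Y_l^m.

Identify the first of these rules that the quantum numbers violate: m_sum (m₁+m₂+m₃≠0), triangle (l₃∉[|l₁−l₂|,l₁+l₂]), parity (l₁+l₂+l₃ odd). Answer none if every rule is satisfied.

triangle

azimuthal sum: -1 + 0 + 1 = 0  ✓
4 ≤ 1 ≤ 8 (triangle on l)  ✗
L = 6 + 2 + 1 = 9 (odd)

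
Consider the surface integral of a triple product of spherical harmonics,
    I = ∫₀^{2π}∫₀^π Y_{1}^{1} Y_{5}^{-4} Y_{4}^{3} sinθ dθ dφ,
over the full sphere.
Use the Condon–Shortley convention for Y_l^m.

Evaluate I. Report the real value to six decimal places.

0.294638

Rules hold: Σm=0, L=10 even, 4≤4≤6.
N = 3·11·9 = 297
Δ = 2!·0!·8!/11! = 1/495
Racah Σ t=1..1: t=1:−1/576 = -1/576
⇒ 3j(1 5 4; 0 0 0)² = 5/99, sgn -1
Racah Σ t=0..0: t=0:+1/10080 = 1/10080
⇒ 3j(1 5 4; 1 -4 3)² = 4/55, sgn -1
4πI² = N·(3j₀)²·(3jₘ)² = 12/11
I = +1·√(1.09091/4π) = 0.29463840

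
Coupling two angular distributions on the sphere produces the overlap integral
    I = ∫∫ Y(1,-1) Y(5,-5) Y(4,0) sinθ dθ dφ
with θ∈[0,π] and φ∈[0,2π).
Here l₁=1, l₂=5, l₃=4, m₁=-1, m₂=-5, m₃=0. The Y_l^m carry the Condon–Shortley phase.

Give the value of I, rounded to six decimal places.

m-sum = -1 − 5 + 0 = -6 ≠ 0 ⇒ I = 0

0.000000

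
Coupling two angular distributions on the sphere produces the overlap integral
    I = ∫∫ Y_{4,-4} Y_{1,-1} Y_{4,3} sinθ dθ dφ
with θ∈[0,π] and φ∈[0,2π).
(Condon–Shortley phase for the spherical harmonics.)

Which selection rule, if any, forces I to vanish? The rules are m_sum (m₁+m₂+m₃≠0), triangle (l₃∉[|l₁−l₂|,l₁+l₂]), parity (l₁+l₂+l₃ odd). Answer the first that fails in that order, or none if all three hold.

m_sum

m₁+m₂+m₃ = -4 − 1 + 3 = -2  ✗
triangle: |4−1|=3 ≤ l₃=4 ≤ 4+1=5
parity: l₁+l₂+l₃ = 9 is odd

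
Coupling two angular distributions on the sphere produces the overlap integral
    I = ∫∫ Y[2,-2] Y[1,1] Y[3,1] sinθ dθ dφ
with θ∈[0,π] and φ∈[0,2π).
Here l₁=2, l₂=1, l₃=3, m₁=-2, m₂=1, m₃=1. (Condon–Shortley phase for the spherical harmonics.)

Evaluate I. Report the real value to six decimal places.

m-sum 0 ✓  L=6 even ✓  1≤3≤3 ✓
Π(2lᵢ+1) = 5×3×7 = 105
triangle coeff Δ(2,1,3) = 1/105
Σ_t [0,0]: t=0:+1/4 = 1/4
(3j)²=3/35 [(2 1 3; 0 0 0)], sign=-1
Σ_t [0,0]: t=0:+1/48 = 1/48
(3j)²=1/105 [(2 1 3; -2 1 1)], sign=+1
⇒ 4πI² = 3/35
I = (-1)√(3/35/(4π)) = -0.08258890

-0.082589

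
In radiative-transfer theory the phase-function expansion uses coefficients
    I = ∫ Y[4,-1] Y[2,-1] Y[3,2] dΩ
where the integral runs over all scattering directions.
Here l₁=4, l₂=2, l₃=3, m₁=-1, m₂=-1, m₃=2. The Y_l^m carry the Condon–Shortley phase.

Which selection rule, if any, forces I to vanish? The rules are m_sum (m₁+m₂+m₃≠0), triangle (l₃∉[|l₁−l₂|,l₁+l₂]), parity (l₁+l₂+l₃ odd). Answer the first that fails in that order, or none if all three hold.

Σmᵢ = 0  ✓
l₃∈[|l₁−l₂|,l₁+l₂]=[2,6], have l₃=3  ✓
Σlᵢ = 9 ⇒ odd  ✗

parity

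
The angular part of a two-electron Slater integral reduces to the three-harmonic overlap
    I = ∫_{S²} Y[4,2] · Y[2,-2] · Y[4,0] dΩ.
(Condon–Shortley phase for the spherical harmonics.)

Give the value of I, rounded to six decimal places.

m-sum 0 ✓  L=10 even ✓  2≤4≤6 ✓
Π(2lᵢ+1) = 9×5×9 = 405
triangle coeff Δ(4,2,4) = 1/13860
Σ_t [0,2]: t=0:+1/192 t=1:−1/36 t=2:+1/192 = -5/288
(3j)²=20/693 [(4 2 4; 0 0 0)], sign=-1
Σ_t [0,0]: t=0:+1/192 = 1/192
(3j)²=3/77 [(4 2 4; 2 -2 0)], sign=+1
⇒ 4πI² = 2700/5929
I = (-1)√(2700/5929/(4π)) = -0.19036462

-0.190365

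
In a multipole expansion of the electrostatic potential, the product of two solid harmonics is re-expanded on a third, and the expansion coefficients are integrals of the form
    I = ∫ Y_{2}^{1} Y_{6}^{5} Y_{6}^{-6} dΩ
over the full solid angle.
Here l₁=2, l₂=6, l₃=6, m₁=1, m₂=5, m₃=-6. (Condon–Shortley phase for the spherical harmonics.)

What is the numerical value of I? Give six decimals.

m-sum 0 ✓  L=14 even ✓  4≤6≤8 ✓
Π(2lᵢ+1) = 5×13×13 = 845
triangle coeff Δ(2,6,6) = 1/90090
Σ_t [0,2]: t=0:+1/69120 t=1:−1/14400 t=2:+1/69120 = -7/172800
(3j)²=14/715 [(2 6 6; 0 0 0)], sign=-1
Σ_t [1,1]: t=1:−1/7257600 = -1/7257600
(3j)²=11/455 [(2 6 6; 1 5 -6)], sign=-1
⇒ 4πI² = 2/5
I = (+1)√(2/5/(4π)) = 0.17841241

0.178412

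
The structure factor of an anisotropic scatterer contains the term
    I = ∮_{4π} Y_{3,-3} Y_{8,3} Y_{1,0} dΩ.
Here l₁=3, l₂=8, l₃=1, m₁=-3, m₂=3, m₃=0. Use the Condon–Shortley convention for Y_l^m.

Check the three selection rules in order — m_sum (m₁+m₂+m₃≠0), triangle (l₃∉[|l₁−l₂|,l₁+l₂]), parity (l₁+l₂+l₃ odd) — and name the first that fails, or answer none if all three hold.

Σmᵢ = 0  ✓
l₃∈[|l₁−l₂|,l₁+l₂]=[5,11], have l₃=1  ✗
Σlᵢ = 12 ⇒ even

triangle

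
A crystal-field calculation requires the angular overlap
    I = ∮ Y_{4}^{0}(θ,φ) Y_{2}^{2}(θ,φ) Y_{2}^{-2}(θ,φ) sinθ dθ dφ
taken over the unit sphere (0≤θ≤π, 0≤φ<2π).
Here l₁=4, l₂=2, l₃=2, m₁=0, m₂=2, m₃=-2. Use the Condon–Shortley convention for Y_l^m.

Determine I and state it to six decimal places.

0.040299

Rules hold: Σm=0, L=8 even, 2≤2≤6.
N = 9·5·5 = 225
Δ = 4!·4!·0!/9! = 1/630
Racah Σ t=2..2: t=2:+1/16 = 1/16
⇒ 3j(4 2 2; 0 0 0)² = 2/35, sgn +1
Racah Σ t=4..4: t=4:+1/576 = 1/576
⇒ 3j(4 2 2; 0 2 -2)² = 1/630, sgn +1
4πI² = N·(3j₀)²·(3jₘ)² = 1/49
I = +1·√(0.0204082/4π) = 0.04029926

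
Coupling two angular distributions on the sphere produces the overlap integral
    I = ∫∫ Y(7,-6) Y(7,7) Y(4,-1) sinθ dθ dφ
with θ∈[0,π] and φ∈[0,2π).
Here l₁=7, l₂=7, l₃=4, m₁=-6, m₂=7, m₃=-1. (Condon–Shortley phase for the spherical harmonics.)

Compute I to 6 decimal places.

Checks pass: Σm=0; 18 even; l₃=4∈[0,14].
(2·7+1)(2·7+1)(2·4+1) = 2025
Δ: 10! 4! 4! / 19! → 1/58198140
sum: t=3:−1/17418240 t=4:+1/622080 t=5:−1/230400 t=6:+1/622080 t=7:−1/17418240 = -1/806400
3j²(7 7 4; 0 0 0) = Δ·Π!·Σ² = 2268/230945  (sign -1)
sum: t=10:+1/522547200 = 1/522547200
3j²(7 7 4; -6 7 -1) = Δ·Π!·Σ² = 143/5814  (sign -1)
combine: 4πI² = 2025·2268/230945·143/5814 = 51030/104329
take √, sign +1: I = 0.19729012

0.197290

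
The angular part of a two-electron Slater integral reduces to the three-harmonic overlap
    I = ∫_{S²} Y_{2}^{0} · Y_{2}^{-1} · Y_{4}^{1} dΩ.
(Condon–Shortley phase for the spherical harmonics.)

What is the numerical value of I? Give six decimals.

-0.220728

Checks pass: Σm=0; 8 even; l₃=4∈[0,4].
(2·2+1)(2·2+1)(2·4+1) = 225
Δ: 0! 4! 4! / 9! → 1/630
sum: t=0:+1/16 = 1/16
3j²(2 2 4; 0 0 0) = Δ·Π!·Σ² = 2/35  (sign +1)
sum: t=0:+1/24 = 1/24
3j²(2 2 4; 0 -1 1) = Δ·Π!·Σ² = 1/21  (sign -1)
combine: 4πI² = 225·2/35·1/21 = 30/49
take √, sign -1: I = -0.22072812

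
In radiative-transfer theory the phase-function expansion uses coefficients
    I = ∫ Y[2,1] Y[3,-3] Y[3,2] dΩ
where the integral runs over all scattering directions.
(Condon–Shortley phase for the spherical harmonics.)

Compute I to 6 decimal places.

-0.210261

m-sum 0 ✓  L=8 even ✓  1≤3≤5 ✓
Π(2lᵢ+1) = 5×7×7 = 245
triangle coeff Δ(2,3,3) = 1/3780
Σ_t [0,2]: t=0:+1/24 t=1:−1/4 t=2:+1/24 = -1/6
(3j)²=4/105 [(2 3 3; 0 0 0)], sign=+1
Σ_t [0,0]: t=0:+1/48 = 1/48
(3j)²=5/84 [(2 3 3; 1 -3 2)], sign=-1
⇒ 4πI² = 5/9
I = (-1)√(5/9/(4π)) = -0.21026104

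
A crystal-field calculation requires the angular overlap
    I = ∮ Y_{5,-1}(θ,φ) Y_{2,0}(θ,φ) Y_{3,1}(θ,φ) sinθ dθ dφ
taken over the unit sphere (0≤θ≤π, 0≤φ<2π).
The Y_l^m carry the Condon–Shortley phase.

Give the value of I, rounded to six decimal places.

-0.227318

m-sum 0 ✓  L=10 even ✓  3≤3≤7 ✓
Π(2lᵢ+1) = 11×5×7 = 385
triangle coeff Δ(5,2,3) = 1/2310
Σ_t [2,2]: t=2:+1/144 = 1/144
(3j)²=10/231 [(5 2 3; 0 0 0)], sign=-1
Σ_t [2,2]: t=2:+1/192 = 1/192
(3j)²=3/77 [(5 2 3; -1 0 1)], sign=+1
⇒ 4πI² = 50/77
I = (-1)√(50/77/(4π)) = -0.22731846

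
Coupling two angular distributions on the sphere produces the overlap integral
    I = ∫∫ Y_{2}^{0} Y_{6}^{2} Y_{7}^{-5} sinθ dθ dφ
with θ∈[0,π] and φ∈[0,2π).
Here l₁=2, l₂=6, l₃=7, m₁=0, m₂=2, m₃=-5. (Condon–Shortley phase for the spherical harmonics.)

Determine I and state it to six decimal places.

0.000000

0 + 2 − 5 = -3 ≠ 0: azimuthal integral kills it; I = 0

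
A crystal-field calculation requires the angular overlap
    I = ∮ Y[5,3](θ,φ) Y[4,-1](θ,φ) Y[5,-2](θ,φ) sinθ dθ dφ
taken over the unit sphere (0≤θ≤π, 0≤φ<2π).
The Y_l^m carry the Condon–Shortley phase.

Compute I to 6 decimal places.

Checks pass: Σm=0; 14 even; l₃=5∈[1,9].
(2·5+1)(2·4+1)(2·5+1) = 1089
Δ: 4! 6! 4! / 15! → 1/3153150
sum: t=0:+1/69120 t=1:−1/1728 t=2:+1/576 t=3:−1/1728 t=4:+1/69120 = 7/11520
3j²(5 4 5; 0 0 0) = Δ·Π!·Σ² = 2/143  (sign -1)
sum: t=0:+1/6912 t=1:−1/2880 t=2:+1/17280 = -1/6912
3j²(5 4 5; 3 -1 -2) = Δ·Π!·Σ² = 5/429  (sign +1)
combine: 4πI² = 1089·2/143·5/429 = 30/169
take √, sign -1: I = -0.11885360

-0.118854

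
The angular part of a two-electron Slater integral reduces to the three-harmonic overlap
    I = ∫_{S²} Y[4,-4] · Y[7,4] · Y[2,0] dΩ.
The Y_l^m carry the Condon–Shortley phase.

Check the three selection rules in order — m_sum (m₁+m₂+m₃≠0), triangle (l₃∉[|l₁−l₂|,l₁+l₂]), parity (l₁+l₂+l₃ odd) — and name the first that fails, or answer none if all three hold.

m₁+m₂+m₃ = -4 + 4 + 0 = 0  ✓
triangle: |4−7|=3 ≤ l₃=2 ≤ 4+7=11  ✗
parity: l₁+l₂+l₃ = 13 is odd

triangle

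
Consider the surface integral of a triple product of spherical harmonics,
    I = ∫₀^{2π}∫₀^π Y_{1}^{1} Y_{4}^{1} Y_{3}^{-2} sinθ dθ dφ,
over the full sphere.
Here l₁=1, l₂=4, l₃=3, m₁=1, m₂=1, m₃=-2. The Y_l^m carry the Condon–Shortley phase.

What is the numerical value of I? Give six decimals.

Checks pass: Σm=0; 8 even; l₃=3∈[3,5].
(2·1+1)(2·4+1)(2·3+1) = 189
Δ: 2! 0! 6! / 9! → 1/252
sum: t=1:−1/36 = -1/36
3j²(1 4 3; 0 0 0) = Δ·Π!·Σ² = 4/63  (sign +1)
sum: t=0:+1/240 = 1/240
3j²(1 4 3; 1 1 -2) = Δ·Π!·Σ² = 1/84  (sign -1)
combine: 4πI² = 189·4/63·1/84 = 1/7
take √, sign -1: I = -0.10662181

-0.106622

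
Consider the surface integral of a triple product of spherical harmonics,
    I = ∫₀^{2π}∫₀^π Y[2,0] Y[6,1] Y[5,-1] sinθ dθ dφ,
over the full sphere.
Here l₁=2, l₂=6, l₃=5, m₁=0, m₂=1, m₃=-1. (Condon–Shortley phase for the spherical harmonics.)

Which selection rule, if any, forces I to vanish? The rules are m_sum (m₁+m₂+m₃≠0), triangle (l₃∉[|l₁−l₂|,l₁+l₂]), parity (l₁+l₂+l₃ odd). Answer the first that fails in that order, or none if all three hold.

parity

m₁+m₂+m₃ = 0 + 1 − 1 = 0  ✓
triangle: |2−6|=4 ≤ l₃=5 ≤ 2+6=8  ✓
parity: l₁+l₂+l₃ = 13 is odd  ✗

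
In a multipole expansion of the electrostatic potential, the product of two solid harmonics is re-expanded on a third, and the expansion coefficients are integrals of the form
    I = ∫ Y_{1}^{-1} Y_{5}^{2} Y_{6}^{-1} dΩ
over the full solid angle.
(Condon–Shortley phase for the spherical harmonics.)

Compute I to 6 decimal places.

Rules hold: Σm=0, L=12 even, 4≤6≤6.
N = 3·11·13 = 429
Δ = 0!·2!·10!/13! = 1/858
Racah Σ t=0..0: t=0:+1/14400 = 1/14400
⇒ 3j(1 5 6; 0 0 0)² = 6/143, sgn +1
Racah Σ t=0..0: t=0:+1/60480 = 1/60480
⇒ 3j(1 5 6; -1 2 -1)² = 5/429, sgn -1
4πI² = N·(3j₀)²·(3jₘ)² = 30/143
I = -1·√(0.20979/4π) = -0.12920749

-0.129207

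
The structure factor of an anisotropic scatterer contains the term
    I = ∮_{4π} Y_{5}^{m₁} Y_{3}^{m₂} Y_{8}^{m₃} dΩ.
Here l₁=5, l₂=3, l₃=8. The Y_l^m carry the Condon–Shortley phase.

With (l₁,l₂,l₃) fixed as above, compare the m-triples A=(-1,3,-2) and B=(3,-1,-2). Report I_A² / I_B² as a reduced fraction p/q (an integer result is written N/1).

Shared (l₁,l₂,l₃)=(5,3,8): N and (l;000)² cancel in I_A²/I_B².
A: Δ = 0!·10!·6!/17! = 1/136136; Racah Σ t=0..0: t=0:+1/12441600 = 1/12441600; ⇒ 3j(5 3 8; -1 3 -2)² = 15/9724, sgn +1
B: Δ = 0!·10!·6!/17! = 1/136136; Racah Σ t=0..0: t=0:+1/3870720 = 1/3870720; ⇒ 3j(5 3 8; 3 -1 -2)² = 675/136136, sgn +1
I_A²/I_B² = (15/9724)/(675/136136) = 14/45

14/45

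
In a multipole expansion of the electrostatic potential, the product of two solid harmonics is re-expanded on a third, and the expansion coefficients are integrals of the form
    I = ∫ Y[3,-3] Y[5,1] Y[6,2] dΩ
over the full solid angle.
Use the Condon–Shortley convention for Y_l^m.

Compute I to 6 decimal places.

Checks pass: Σm=0; 14 even; l₃=6∈[2,8].
(2·3+1)(2·5+1)(2·6+1) = 1001
Δ: 2! 4! 8! / 15! → 1/675675
sum: t=0:+1/8640 t=1:−1/2304 t=2:+1/8640 = -7/34560
3j²(3 5 6; 0 0 0) = Δ·Π!·Σ² = 7/429  (sign -1)
sum: t=2:+1/27648 = 1/27648
3j²(3 5 6; -3 1 2) = Δ·Π!·Σ² = 10/429  (sign +1)
combine: 4πI² = 1001·7/429·10/429 = 490/1287
take √, sign -1: I = -0.17406195

-0.174062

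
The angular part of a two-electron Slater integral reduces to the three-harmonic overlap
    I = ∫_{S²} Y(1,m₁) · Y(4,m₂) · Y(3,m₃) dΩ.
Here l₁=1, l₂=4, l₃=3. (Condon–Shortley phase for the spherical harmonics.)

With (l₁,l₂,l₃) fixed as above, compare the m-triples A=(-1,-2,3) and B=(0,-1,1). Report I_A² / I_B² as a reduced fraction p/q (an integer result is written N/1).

1/15

l's match ⇒ only the (l;m) 3-j factors differ between A and B.
A: triangle coeff Δ(1,4,3) = 1/252; Σ_t [2,2]: t=2:+1/1440 = 1/1440; (3j)²=1/252 [(1 4 3; -1 -2 3)], sign=+1
B: triangle coeff Δ(1,4,3) = 1/252; Σ_t [1,1]: t=1:−1/48 = -1/48; (3j)²=5/84 [(1 4 3; 0 -1 1)], sign=-1
I_A²/I_B² = (1/252)/(5/84) = 1/15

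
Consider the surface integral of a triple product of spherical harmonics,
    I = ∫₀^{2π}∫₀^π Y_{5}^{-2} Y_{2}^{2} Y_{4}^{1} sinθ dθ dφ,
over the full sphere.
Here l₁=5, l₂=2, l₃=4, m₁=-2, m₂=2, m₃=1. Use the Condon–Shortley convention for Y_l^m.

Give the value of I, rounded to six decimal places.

0.000000

Σmᵢ = 1 ≠ 0, so the φ-integral vanishes; I = 0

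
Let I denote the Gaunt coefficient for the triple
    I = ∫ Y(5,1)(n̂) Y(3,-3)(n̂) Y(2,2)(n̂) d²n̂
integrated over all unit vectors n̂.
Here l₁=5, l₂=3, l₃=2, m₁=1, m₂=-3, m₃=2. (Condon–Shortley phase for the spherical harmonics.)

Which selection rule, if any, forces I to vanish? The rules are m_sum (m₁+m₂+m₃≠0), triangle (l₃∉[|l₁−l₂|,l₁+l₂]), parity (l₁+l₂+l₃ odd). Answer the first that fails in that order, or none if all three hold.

azimuthal sum: 1 − 3 + 2 = 0  ✓
2 ≤ 2 ≤ 8 (triangle on l)  ✓
L = 5 + 3 + 2 = 10 (even)  ✓

none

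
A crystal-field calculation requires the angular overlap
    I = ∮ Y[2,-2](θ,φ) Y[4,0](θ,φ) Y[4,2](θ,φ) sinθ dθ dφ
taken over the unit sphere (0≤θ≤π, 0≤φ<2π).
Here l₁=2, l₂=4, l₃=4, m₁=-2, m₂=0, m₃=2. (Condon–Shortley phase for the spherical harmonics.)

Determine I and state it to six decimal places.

-0.190365

m-sum 0 ✓  L=10 even ✓  2≤4≤6 ✓
Π(2lᵢ+1) = 5×9×9 = 405
triangle coeff Δ(2,4,4) = 1/13860
Σ_t [0,2]: t=0:+1/192 t=1:−1/36 t=2:+1/192 = -5/288
(3j)²=20/693 [(2 4 4; 0 0 0)], sign=-1
Σ_t [2,2]: t=2:+1/192 = 1/192
(3j)²=3/77 [(2 4 4; -2 0 2)], sign=+1
⇒ 4πI² = 2700/5929
I = (-1)√(2700/5929/(4π)) = -0.19036462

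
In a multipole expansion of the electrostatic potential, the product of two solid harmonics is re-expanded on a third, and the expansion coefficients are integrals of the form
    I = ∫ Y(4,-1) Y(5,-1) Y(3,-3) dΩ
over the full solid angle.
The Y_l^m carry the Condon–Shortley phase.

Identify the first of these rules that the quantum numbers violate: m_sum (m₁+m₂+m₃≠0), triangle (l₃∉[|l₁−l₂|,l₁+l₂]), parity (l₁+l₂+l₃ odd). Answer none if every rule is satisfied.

azimuthal sum: -1 − 1 − 3 = -5  ✗
1 ≤ 3 ≤ 9 (triangle on l)
L = 4 + 5 + 3 = 12 (even)

m_sum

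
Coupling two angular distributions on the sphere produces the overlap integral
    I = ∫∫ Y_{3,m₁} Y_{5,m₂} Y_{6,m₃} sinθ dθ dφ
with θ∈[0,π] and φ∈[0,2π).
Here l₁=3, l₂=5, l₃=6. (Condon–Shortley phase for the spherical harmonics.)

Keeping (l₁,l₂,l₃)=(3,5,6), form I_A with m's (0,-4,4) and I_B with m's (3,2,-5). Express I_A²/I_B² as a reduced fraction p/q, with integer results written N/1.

15/22

Same 3,5,6: normalisation and zero-m 3j drop out of the ratio.
A: Δ: 2! 4! 8! / 15! → 1/675675; sum: t=0:+1/60480 t=1:−1/161280 = 1/96768; 3j²(3 5 6; 0 -4 4) = Δ·Π!·Σ² = 15/1001  (sign +1)
B: Δ: 2! 4! 8! / 15! → 1/675675; sum: t=0:+1/241920 = 1/241920; 3j²(3 5 6; 3 2 -5) = Δ·Π!·Σ² = 2/91  (sign -1)
I_A²/I_B² = (15/1001)/(2/91) = 15/22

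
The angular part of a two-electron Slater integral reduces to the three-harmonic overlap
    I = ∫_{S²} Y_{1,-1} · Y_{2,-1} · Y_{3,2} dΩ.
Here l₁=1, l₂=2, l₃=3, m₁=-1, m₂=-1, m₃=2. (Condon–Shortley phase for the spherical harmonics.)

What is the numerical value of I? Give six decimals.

Rules hold: Σm=0, L=6 even, 1≤3≤3.
N = 3·5·7 = 105
Δ = 0!·2!·4!/7! = 1/105
Racah Σ t=0..0: t=0:+1/4 = 1/4
⇒ 3j(1 2 3; 0 0 0)² = 3/35, sgn -1
Racah Σ t=0..0: t=0:+1/12 = 1/12
⇒ 3j(1 2 3; -1 -1 2)² = 2/21, sgn -1
4πI² = N·(3j₀)²·(3jₘ)² = 6/7
I = +1·√(0.857143/4π) = 0.26116903

0.261169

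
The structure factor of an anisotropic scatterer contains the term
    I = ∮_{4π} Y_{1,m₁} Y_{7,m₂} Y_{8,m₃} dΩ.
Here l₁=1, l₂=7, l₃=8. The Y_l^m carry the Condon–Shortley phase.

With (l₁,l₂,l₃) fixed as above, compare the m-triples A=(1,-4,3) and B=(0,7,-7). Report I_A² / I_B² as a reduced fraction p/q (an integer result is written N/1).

l's match ⇒ only the (l;m) 3-j factors differ between A and B.
A: triangle coeff Δ(1,7,8) = 1/2040; Σ_t [0,0]: t=0:+1/479001600 = 1/479001600; (3j)²=1/204 [(1 7 8; 1 -4 3)], sign=-1
B: triangle coeff Δ(1,7,8) = 1/2040; Σ_t [0,0]: t=0:+1/87178291200 = 1/87178291200; (3j)²=1/136 [(1 7 8; 0 7 -7)], sign=-1
I_A²/I_B² = (1/204)/(1/136) = 2/3

2/3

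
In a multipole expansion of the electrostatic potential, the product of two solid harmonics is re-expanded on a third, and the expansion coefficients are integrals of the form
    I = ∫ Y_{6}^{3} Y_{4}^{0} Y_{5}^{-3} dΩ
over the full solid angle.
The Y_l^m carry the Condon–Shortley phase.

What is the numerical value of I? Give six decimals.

Σlᵢ=15 odd — θ-integrand is odd under cosθ→−cosθ; I=0

0.000000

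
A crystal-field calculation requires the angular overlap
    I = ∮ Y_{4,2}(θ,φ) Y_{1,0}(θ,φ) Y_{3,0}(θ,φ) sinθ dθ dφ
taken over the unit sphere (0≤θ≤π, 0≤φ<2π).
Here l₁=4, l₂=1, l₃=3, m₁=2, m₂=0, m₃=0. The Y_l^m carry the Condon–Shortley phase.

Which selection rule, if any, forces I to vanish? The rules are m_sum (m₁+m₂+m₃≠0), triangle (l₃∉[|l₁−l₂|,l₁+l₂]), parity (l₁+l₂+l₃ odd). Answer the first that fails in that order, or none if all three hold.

m_sum

Σmᵢ = 2  ✗
l₃∈[|l₁−l₂|,l₁+l₂]=[3,5], have l₃=3
Σlᵢ = 8 ⇒ even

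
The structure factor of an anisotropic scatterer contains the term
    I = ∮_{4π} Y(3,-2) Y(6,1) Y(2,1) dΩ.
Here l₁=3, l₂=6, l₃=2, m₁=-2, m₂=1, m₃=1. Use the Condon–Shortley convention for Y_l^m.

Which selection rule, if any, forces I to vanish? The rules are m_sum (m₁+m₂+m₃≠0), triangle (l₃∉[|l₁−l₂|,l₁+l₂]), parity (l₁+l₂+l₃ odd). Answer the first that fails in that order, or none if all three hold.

Σmᵢ = 0  ✓
l₃∈[|l₁−l₂|,l₁+l₂]=[3,9], have l₃=2  ✗
Σlᵢ = 11 ⇒ odd

triangle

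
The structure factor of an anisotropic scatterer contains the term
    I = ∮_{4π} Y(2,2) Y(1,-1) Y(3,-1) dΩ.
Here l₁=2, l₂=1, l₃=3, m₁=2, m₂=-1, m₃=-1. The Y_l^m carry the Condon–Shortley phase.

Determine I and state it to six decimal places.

-0.082589

Rules hold: Σm=0, L=6 even, 1≤3≤3.
N = 5·3·7 = 105
Δ = 0!·4!·2!/7! = 1/105
Racah Σ t=0..0: t=0:+1/4 = 1/4
⇒ 3j(2 1 3; 0 0 0)² = 3/35, sgn -1
Racah Σ t=0..0: t=0:+1/48 = 1/48
⇒ 3j(2 1 3; 2 -1 -1)² = 1/105, sgn +1
4πI² = N·(3j₀)²·(3jₘ)² = 3/35
I = -1·√(0.0857143/4π) = -0.08258890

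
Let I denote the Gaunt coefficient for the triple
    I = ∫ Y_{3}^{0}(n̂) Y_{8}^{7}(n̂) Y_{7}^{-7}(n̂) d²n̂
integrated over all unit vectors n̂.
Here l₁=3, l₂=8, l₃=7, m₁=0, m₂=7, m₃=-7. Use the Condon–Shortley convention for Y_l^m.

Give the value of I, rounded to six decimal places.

Rules hold: Σm=0, L=18 even, 5≤7≤11.
N = 7·17·15 = 1785
Δ = 4!·2!·12!/19! = 1/5290740
Racah Σ t=1..3: t=1:−1/7257600 t=2:+1/2073600 t=3:−1/7257600 = 1/4838400
⇒ 3j(3 8 7; 0 0 0)² = 252/20995, sgn -1
Racah Σ t=3..3: t=3:−1/5748019200 = -1/5748019200
⇒ 3j(3 8 7; 0 7 -7)² = 91/3876, sgn -1
4πI² = N·(3j₀)²·(3jₘ)² = 3087/6137
I = +1·√(0.503015/4π) = 0.20007154

0.200072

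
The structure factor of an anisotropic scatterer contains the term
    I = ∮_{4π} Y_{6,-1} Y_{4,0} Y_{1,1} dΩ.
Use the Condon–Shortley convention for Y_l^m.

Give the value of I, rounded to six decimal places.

0.000000

|6−4|≤1≤6+4 violated ⇒ I = 0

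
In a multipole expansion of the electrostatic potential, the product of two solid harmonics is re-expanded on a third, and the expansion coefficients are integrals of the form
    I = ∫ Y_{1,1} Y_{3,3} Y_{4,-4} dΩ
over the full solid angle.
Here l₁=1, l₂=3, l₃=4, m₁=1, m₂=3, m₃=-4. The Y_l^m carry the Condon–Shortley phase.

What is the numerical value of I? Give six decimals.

Checks pass: Σm=0; 8 even; l₃=4∈[2,4].
(2·1+1)(2·3+1)(2·4+1) = 189
Δ: 0! 2! 6! / 9! → 1/252
sum: t=0:+1/36 = 1/36
3j²(1 3 4; 0 0 0) = Δ·Π!·Σ² = 4/63  (sign +1)
sum: t=0:+1/1440 = 1/1440
3j²(1 3 4; 1 3 -4) = Δ·Π!·Σ² = 1/9  (sign +1)
combine: 4πI² = 189·4/63·1/9 = 4/3
take √, sign +1: I = 0.32573501

0.325735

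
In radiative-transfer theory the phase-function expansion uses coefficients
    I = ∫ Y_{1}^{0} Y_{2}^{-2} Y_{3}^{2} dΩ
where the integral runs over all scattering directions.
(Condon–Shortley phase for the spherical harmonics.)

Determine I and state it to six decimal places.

0.184674

Rules hold: Σm=0, L=6 even, 1≤3≤3.
N = 3·5·7 = 105
Δ = 0!·2!·4!/7! = 1/105
Racah Σ t=0..0: t=0:+1/4 = 1/4
⇒ 3j(1 2 3; 0 0 0)² = 3/35, sgn -1
Racah Σ t=0..0: t=0:+1/24 = 1/24
⇒ 3j(1 2 3; 0 -2 2)² = 1/21, sgn -1
4πI² = N·(3j₀)²·(3jₘ)² = 3/7
I = +1·√(0.428571/4π) = 0.18467439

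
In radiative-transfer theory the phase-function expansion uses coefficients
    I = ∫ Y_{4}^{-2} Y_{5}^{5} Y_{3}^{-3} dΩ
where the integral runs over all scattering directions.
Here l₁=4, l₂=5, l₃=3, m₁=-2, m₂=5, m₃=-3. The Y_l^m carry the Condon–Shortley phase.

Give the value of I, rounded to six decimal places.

0.138791

m-sum 0 ✓  L=12 even ✓  1≤3≤9 ✓
Π(2lᵢ+1) = 9×11×7 = 693
triangle coeff Δ(4,5,3) = 1/180180
Σ_t [2,4]: t=2:+1/576 t=3:−1/144 t=4:+1/576 = -1/288
(3j)²=20/1001 [(4 5 3; 0 0 0)], sign=+1
Σ_t [6,6]: t=6:+1/34560 = 1/34560
(3j)²=5/286 [(4 5 3; -2 5 -3)], sign=+1
⇒ 4πI² = 450/1859
I = (+1)√(450/1859/(4π)) = 0.13879110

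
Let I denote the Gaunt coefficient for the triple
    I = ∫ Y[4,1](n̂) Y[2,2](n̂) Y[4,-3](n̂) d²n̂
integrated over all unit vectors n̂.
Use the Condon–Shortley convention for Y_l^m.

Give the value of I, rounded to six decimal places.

0.159270

Checks pass: Σm=0; 10 even; l₃=4∈[2,6].
(2·4+1)(2·2+1)(2·4+1) = 405
Δ: 2! 6! 2! / 11! → 1/13860
sum: t=0:+1/192 t=1:−1/36 t=2:+1/192 = -5/288
3j²(4 2 4; 0 0 0) = Δ·Π!·Σ² = 20/693  (sign -1)
sum: t=2:+1/480 = 1/480
3j²(4 2 4; 1 2 -3) = Δ·Π!·Σ² = 3/110  (sign -1)
combine: 4πI² = 405·20/693·3/110 = 270/847
take √, sign +1: I = 0.15927046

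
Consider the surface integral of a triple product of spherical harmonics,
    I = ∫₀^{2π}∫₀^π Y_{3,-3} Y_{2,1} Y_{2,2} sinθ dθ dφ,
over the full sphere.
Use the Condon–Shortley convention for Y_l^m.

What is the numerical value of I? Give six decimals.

l₁+l₂+l₃=7 is odd: 3j(l;000)=0 ⇒ I=0

0.000000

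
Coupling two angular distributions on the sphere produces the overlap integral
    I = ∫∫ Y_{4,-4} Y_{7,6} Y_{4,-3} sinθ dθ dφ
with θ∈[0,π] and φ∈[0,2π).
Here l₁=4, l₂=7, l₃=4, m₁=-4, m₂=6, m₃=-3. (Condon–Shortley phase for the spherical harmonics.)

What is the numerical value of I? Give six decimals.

0.000000

-4 + 6 − 3 = -1 ≠ 0: azimuthal integral kills it; I = 0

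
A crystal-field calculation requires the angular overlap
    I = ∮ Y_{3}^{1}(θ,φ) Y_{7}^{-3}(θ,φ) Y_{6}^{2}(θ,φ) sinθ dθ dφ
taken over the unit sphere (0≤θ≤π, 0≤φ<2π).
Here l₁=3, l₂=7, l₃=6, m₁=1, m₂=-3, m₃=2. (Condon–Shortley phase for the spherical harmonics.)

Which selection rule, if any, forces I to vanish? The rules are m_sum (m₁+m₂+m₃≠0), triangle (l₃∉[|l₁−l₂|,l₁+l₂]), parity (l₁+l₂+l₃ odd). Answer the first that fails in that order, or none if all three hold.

none

m₁+m₂+m₃ = 1 − 3 + 2 = 0  ✓
triangle: |3−7|=4 ≤ l₃=6 ≤ 3+7=10  ✓
parity: l₁+l₂+l₃ = 16 is even  ✓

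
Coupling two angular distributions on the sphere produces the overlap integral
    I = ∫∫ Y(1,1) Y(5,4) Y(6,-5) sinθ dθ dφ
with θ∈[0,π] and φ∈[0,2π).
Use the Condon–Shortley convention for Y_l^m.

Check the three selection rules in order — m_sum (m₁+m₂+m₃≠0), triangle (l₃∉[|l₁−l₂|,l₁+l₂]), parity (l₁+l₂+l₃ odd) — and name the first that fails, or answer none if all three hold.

azimuthal sum: 1 + 4 − 5 = 0  ✓
4 ≤ 6 ≤ 6 (triangle on l)  ✓
L = 1 + 5 + 6 = 12 (even)  ✓

none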